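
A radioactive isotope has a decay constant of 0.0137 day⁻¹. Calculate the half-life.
t½ = ln(2)/λ = 50.59 days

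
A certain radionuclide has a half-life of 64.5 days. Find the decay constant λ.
λ = ln(2)/t½ = 0.01075 day⁻¹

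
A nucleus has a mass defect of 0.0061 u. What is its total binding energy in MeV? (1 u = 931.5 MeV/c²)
B.E. = Δm × 931.5 = 5.682 MeV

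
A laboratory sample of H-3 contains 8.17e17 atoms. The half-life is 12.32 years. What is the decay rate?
A = λN = 4.597e16 decays/year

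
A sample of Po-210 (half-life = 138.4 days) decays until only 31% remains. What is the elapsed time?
t = t½ × log₂(N₀/N) = 233.8 days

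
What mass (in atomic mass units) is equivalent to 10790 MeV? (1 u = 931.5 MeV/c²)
m = E/c² = 11.58 u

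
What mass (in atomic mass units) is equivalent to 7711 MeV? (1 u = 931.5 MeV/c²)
m = E/c² = 8.278 u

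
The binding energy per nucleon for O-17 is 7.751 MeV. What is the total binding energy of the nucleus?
B.E. = 7.751 × 17 = 131.8 MeV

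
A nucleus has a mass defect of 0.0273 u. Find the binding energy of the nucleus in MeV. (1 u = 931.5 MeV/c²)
B.E. = Δm × 931.5 = 25.43 MeV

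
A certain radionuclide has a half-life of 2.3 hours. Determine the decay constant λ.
λ = ln(2)/t½ = 0.3014 hour⁻¹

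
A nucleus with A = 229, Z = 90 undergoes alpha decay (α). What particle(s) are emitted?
α particle = ⁴₂He (2 protons + 2 neutrons)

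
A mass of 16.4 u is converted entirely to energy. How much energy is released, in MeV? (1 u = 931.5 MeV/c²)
E = mc² = 15280 MeV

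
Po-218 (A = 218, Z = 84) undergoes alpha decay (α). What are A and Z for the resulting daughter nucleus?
Daughter: A = 214, Z = 82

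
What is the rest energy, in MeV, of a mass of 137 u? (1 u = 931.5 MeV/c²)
E = mc² = 1.276e5 MeV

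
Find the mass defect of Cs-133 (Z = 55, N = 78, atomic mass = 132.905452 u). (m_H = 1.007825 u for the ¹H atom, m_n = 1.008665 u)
Δm = Z·m_H + N·m_n − M = 1.201 u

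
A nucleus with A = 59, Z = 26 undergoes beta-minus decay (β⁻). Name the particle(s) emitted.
β⁻: electron (e⁻) + antineutrino (ν̄ₑ)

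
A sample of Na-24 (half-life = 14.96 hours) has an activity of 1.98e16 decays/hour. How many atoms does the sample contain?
N = A/λ = 4.273e17 atoms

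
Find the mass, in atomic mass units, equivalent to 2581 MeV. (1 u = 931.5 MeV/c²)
m = E/c² = 2.771 u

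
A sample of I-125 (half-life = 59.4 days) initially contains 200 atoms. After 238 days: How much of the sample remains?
N = N₀(1/2)^(t/t½) = 12.44 atoms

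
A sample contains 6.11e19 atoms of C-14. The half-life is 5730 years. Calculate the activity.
A = λN = 7.391e15 decays/year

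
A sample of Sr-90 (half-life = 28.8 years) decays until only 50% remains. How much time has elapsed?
t = t½ × log₂(N₀/N) = 28.8 years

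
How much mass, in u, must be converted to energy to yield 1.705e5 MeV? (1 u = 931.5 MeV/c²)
m = E/c² = 183 u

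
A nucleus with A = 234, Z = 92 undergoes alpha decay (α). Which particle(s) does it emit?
α particle = ⁴₂He (2 protons + 2 neutrons)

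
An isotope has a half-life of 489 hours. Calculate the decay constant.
λ = ln(2)/t½ = 0.001417 hour⁻¹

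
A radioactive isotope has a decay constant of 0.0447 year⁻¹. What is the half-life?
t½ = ln(2)/λ = 15.51 years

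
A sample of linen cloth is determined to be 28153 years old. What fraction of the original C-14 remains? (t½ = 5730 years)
N/N₀ = (1/2)^(t/t½) = 0.03319 = 3.32%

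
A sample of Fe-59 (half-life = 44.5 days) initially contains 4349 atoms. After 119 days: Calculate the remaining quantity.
N = N₀(1/2)^(t/t½) = 681.4 atoms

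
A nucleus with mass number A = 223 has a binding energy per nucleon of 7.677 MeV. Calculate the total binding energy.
B.E. = 7.677 × 223 = 1712 MeV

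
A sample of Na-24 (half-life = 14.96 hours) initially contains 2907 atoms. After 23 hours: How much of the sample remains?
N = N₀(1/2)^(t/t½) = 1001 atoms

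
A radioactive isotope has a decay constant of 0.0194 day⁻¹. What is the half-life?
t½ = ln(2)/λ = 35.73 days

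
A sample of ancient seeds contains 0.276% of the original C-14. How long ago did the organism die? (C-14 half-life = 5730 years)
Age = t½ × log₂(1/ratio) = 48710 years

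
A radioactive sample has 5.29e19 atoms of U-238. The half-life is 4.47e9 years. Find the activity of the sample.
A = λN = 8.203e9 decays/year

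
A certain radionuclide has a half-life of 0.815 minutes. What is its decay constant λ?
λ = ln(2)/t½ = 0.8505 minute⁻¹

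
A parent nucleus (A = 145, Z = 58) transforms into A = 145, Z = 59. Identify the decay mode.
ΔA = 0, ΔZ = +1 ⇒ beta-minus decay (β⁻)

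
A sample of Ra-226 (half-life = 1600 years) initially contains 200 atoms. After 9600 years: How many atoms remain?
N = N₀(1/2)^(t/t½) = 3.125 atoms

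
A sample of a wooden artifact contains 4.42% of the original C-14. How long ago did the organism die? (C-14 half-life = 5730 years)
Age = t½ × log₂(1/ratio) = 25780 years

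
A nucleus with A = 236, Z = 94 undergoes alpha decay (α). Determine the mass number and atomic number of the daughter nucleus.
Daughter: A = 232, Z = 92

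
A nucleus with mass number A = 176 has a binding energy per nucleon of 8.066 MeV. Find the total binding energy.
B.E. = 8.066 × 176 = 1420 MeV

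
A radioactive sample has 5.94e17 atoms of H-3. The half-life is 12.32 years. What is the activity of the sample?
A = λN = 3.342e16 decays/year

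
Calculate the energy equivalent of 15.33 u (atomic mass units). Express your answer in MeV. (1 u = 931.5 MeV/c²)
E = mc² = 14280 MeV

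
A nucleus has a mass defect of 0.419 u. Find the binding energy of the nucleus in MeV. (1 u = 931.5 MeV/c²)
B.E. = Δm × 931.5 = 390.3 MeV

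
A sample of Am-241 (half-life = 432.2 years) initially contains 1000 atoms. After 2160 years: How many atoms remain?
N = N₀(1/2)^(t/t½) = 31.3 atoms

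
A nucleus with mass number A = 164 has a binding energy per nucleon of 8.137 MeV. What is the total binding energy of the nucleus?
B.E. = 8.137 × 164 = 1334 MeV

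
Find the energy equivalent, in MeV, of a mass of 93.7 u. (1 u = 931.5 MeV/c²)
E = mc² = 87280 MeV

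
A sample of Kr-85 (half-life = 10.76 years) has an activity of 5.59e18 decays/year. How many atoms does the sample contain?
N = A/λ = 8.678e19 atoms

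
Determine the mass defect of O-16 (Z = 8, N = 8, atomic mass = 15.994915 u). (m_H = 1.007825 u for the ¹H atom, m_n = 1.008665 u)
Δm = Z·m_H + N·m_n − M = 0.137 u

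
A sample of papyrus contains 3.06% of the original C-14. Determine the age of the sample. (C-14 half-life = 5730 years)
Age = t½ × log₂(1/ratio) = 28820 years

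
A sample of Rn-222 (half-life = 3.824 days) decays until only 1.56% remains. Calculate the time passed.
t = t½ × log₂(N₀/N) = 22.95 days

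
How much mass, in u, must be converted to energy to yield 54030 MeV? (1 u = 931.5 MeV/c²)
m = E/c² = 58 u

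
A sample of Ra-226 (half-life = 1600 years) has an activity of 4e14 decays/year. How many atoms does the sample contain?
N = A/λ = 9.233e17 atoms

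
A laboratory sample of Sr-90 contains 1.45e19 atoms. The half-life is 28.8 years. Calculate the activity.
A = λN = 3.49e17 decays/year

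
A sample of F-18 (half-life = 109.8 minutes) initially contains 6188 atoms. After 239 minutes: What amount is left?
N = N₀(1/2)^(t/t½) = 1369 atoms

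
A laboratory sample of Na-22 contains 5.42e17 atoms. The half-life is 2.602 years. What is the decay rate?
A = λN = 1.444e17 decays/year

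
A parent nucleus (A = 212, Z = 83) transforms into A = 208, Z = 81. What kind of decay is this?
ΔA = -4, ΔZ = -2 ⇒ alpha decay (α)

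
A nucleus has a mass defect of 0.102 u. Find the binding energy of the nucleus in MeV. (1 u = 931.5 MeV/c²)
B.E. = Δm × 931.5 = 95.01 MeV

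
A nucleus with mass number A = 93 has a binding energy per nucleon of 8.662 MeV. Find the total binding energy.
B.E. = 8.662 × 93 = 805.6 MeV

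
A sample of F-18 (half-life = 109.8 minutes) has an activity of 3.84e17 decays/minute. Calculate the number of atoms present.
N = A/λ = 6.083e19 atoms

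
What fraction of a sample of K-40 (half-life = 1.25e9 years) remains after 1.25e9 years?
N/N₀ = (1/2)^(t/t½) = 0.5 = 50%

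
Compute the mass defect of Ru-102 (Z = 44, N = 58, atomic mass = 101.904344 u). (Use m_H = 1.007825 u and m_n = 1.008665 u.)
Δm = Z·m_H + N·m_n − M = 0.9425 u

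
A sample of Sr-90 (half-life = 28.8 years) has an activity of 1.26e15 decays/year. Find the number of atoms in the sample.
N = A/λ = 5.235e16 atoms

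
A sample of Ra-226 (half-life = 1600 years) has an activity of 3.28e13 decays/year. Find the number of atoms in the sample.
N = A/λ = 7.571e16 atoms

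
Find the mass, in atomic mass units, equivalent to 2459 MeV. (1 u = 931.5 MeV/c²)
m = E/c² = 2.64 u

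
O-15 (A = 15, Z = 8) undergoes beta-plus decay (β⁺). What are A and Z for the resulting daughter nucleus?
Daughter: A = 15, Z = 7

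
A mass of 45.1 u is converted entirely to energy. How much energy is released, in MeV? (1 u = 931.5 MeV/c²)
E = mc² = 42010 MeV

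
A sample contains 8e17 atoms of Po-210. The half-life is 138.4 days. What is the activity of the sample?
A = λN = 4.007e15 decays/day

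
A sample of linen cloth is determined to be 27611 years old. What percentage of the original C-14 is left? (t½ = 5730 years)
N/N₀ = (1/2)^(t/t½) = 0.03544 = 3.54%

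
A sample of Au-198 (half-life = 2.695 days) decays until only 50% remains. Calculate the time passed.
t = t½ × log₂(N₀/N) = 2.695 days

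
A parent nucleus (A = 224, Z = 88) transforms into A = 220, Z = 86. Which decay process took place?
ΔA = -4, ΔZ = -2 ⇒ alpha decay (α)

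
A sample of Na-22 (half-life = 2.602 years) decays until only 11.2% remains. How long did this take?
t = t½ × log₂(N₀/N) = 8.218 years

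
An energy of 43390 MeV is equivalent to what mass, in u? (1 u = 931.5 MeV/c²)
m = E/c² = 46.58 u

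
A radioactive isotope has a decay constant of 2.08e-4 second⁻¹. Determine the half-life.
t½ = ln(2)/λ = 3332 seconds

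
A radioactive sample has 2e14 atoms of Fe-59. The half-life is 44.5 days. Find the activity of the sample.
A = λN = 3.115e12 decays/day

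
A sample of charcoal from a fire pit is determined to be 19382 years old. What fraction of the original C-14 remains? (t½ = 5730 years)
N/N₀ = (1/2)^(t/t½) = 0.09589 = 9.59%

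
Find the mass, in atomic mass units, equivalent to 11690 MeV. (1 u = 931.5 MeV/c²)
m = E/c² = 12.55 u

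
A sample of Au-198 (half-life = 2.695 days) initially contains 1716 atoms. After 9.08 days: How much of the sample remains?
N = N₀(1/2)^(t/t½) = 166.1 atoms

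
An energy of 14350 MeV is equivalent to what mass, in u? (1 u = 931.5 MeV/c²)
m = E/c² = 15.41 u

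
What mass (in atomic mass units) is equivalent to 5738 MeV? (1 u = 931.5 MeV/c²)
m = E/c² = 6.16 u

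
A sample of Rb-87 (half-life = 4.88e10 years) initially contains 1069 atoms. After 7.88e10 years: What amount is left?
N = N₀(1/2)^(t/t½) = 349.1 atoms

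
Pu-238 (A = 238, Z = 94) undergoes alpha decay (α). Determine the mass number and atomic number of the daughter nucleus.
Daughter: A = 234, Z = 92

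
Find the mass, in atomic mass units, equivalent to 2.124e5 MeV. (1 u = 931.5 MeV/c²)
m = E/c² = 228 u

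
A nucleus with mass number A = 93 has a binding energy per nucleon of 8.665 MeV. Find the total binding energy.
B.E. = 8.665 × 93 = 805.8 MeV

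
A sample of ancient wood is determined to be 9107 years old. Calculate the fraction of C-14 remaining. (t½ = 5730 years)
N/N₀ = (1/2)^(t/t½) = 0.3323 = 33.2%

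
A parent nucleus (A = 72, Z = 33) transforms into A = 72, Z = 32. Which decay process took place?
ΔA = 0, ΔZ = -1 ⇒ beta-plus decay (β⁺) or electron capture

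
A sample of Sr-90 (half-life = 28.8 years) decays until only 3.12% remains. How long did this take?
t = t½ × log₂(N₀/N) = 144.1 years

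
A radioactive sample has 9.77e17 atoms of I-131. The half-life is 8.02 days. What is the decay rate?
A = λN = 8.444e16 decays/day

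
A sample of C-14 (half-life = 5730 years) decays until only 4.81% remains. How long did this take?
t = t½ × log₂(N₀/N) = 25080 years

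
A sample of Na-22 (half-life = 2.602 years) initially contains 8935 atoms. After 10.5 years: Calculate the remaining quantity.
N = N₀(1/2)^(t/t½) = 544.9 atoms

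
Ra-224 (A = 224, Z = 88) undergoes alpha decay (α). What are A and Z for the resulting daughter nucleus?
Daughter: A = 220, Z = 86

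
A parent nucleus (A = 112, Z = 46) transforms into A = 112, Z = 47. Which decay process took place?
ΔA = 0, ΔZ = +1 ⇒ beta-minus decay (β⁻)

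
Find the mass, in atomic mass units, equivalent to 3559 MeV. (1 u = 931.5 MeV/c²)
m = E/c² = 3.821 u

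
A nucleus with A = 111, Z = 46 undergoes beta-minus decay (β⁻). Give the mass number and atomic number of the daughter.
Daughter: A = 111, Z = 47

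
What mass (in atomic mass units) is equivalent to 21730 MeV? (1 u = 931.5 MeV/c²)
m = E/c² = 23.33 u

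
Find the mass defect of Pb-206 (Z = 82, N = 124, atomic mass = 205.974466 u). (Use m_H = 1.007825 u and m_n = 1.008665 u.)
Δm = Z·m_H + N·m_n − M = 1.742 u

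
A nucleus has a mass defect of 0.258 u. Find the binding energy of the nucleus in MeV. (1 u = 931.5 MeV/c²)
B.E. = Δm × 931.5 = 240.3 MeV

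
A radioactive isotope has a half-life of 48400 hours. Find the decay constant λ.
λ = ln(2)/t½ = 1.432e-5 hour⁻¹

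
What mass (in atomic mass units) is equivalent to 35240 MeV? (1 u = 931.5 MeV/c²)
m = E/c² = 37.83 u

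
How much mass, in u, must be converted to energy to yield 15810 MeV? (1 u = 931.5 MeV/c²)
m = E/c² = 16.97 u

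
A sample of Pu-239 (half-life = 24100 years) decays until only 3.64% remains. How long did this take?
t = t½ × log₂(N₀/N) = 1.152e5 years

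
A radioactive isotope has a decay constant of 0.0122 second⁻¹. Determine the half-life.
t½ = ln(2)/λ = 56.82 seconds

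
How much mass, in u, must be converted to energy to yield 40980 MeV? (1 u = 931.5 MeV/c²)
m = E/c² = 43.99 u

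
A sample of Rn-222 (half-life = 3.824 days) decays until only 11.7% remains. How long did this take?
t = t½ × log₂(N₀/N) = 11.84 days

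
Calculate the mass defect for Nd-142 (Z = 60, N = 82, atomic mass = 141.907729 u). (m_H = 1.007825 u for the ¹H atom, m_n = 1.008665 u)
Δm = Z·m_H + N·m_n − M = 1.272 u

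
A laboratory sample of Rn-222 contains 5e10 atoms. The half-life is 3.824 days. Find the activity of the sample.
A = λN = 9.063e9 decays/day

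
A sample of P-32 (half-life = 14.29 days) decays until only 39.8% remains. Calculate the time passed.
t = t½ × log₂(N₀/N) = 18.99 days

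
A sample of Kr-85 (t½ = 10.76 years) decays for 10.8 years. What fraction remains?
N/N₀ = (1/2)^(t/t½) = 0.4987 = 49.9%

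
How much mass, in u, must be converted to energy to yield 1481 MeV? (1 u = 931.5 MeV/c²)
m = E/c² = 1.59 u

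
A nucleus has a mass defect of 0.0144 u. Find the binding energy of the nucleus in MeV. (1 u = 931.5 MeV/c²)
B.E. = Δm × 931.5 = 13.41 MeV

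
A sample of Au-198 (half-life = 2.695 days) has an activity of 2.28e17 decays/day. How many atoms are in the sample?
N = A/λ = 8.865e17 atoms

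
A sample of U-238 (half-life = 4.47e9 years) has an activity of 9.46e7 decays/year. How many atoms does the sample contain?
N = A/λ = 6.101e17 atoms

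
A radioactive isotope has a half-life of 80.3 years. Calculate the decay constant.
λ = ln(2)/t½ = 0.008632 year⁻¹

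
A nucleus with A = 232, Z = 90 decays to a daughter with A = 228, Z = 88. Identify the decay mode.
ΔA = -4, ΔZ = -2 ⇒ alpha decay (α)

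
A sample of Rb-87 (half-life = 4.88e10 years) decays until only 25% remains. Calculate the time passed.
t = t½ × log₂(N₀/N) = 9.76e10 years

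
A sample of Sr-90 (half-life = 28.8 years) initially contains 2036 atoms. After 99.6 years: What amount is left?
N = N₀(1/2)^(t/t½) = 185.2 atoms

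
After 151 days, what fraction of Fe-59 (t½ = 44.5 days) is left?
N/N₀ = (1/2)^(t/t½) = 0.09518 = 9.52%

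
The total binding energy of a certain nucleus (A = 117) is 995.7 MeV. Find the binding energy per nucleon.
B.E./A = 995.7/117 = 8.51 MeV/nucleon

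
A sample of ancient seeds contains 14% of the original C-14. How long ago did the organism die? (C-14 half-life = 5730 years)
Age = t½ × log₂(1/ratio) = 16250 years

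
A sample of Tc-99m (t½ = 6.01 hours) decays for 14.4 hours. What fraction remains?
N/N₀ = (1/2)^(t/t½) = 0.19 = 19%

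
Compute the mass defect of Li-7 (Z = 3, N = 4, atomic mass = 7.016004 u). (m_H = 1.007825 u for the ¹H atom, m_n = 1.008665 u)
Δm = Z·m_H + N·m_n − M = 0.04213 u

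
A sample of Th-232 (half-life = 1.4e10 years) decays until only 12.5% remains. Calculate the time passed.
t = t½ × log₂(N₀/N) = 4.2e10 years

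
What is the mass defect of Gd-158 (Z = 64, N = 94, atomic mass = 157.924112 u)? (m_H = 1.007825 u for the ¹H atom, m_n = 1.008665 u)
Δm = Z·m_H + N·m_n − M = 1.391 u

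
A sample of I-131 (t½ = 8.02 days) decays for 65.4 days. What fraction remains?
N/N₀ = (1/2)^(t/t½) = 0.003509 = 0.351%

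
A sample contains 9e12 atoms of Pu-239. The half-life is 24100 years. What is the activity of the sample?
A = λN = 2.589e8 decays/year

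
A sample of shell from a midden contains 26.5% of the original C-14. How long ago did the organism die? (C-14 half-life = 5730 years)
Age = t½ × log₂(1/ratio) = 10980 years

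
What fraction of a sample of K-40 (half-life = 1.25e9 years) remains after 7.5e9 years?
N/N₀ = (1/2)^(t/t½) = 0.01562 = 1.56%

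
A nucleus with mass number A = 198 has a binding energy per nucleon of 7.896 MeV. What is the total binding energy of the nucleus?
B.E. = 7.896 × 198 = 1563 MeV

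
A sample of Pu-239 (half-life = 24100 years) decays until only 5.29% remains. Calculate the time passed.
t = t½ × log₂(N₀/N) = 1.022e5 years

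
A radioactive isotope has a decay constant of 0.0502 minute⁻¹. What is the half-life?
t½ = ln(2)/λ = 13.81 minutes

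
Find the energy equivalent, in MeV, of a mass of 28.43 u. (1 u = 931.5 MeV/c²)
E = mc² = 26480 MeV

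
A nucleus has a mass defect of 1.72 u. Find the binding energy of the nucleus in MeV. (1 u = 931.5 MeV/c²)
B.E. = Δm × 931.5 = 1602 MeV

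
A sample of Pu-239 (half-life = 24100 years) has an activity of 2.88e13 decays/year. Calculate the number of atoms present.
N = A/λ = 1.001e18 atoms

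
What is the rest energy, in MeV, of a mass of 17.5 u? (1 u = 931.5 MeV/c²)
E = mc² = 16300 MeV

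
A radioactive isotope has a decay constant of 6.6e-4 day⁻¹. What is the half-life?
t½ = ln(2)/λ = 1050 days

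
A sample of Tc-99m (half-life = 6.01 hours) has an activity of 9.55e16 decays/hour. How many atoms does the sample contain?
N = A/λ = 8.28e17 atoms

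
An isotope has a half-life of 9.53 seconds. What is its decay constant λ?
λ = ln(2)/t½ = 0.07273 second⁻¹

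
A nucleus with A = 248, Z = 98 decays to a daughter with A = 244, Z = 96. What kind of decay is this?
ΔA = -4, ΔZ = -2 ⇒ alpha decay (α)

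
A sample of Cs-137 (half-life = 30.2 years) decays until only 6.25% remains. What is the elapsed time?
t = t½ × log₂(N₀/N) = 120.8 years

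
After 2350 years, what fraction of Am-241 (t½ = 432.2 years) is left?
N/N₀ = (1/2)^(t/t½) = 0.02308 = 2.31%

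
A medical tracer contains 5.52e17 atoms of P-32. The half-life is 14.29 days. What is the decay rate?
A = λN = 2.678e16 decays/day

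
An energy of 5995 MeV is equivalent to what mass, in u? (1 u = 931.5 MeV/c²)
m = E/c² = 6.436 u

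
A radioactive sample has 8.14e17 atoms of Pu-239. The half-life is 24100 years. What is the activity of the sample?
A = λN = 2.341e13 decays/year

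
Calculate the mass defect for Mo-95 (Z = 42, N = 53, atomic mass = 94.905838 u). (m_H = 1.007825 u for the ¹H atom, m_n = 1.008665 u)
Δm = Z·m_H + N·m_n − M = 0.8821 u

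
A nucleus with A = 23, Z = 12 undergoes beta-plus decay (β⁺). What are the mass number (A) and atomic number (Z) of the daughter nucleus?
Daughter: A = 23, Z = 11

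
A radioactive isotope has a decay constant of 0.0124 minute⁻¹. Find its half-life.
t½ = ln(2)/λ = 55.9 minutes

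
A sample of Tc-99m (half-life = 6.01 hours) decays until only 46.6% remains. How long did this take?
t = t½ × log₂(N₀/N) = 6.621 hours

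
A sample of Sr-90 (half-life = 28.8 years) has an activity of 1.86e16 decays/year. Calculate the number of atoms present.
N = A/λ = 7.728e17 atoms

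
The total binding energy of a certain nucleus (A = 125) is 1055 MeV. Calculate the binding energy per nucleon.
B.E./A = 1055/125 = 8.44 MeV/nucleon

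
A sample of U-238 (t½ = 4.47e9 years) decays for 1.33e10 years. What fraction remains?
N/N₀ = (1/2)^(t/t½) = 0.1272 = 12.7%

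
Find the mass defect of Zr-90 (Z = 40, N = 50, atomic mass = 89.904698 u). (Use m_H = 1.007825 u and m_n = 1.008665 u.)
Δm = Z·m_H + N·m_n − M = 0.8416 u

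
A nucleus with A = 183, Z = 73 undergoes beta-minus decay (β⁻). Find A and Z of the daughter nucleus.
Daughter: A = 183, Z = 74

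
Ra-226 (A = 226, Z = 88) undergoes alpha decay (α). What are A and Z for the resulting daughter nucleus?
Daughter: A = 222, Z = 86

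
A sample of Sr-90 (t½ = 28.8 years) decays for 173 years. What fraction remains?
N/N₀ = (1/2)^(t/t½) = 0.01555 = 1.55%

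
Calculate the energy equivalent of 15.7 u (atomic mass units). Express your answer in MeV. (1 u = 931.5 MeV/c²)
E = mc² = 14620 MeV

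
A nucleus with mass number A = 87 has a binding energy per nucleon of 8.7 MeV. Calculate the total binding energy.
B.E. = 8.7 × 87 = 756.9 MeV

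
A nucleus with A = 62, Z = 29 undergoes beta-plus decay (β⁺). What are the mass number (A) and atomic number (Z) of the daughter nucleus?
Daughter: A = 62, Z = 28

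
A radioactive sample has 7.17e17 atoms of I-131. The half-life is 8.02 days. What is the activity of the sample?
A = λN = 6.197e16 decays/day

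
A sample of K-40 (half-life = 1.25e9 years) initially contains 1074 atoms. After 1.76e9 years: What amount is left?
N = N₀(1/2)^(t/t½) = 404.7 atoms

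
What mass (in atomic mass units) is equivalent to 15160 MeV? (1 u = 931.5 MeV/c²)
m = E/c² = 16.27 u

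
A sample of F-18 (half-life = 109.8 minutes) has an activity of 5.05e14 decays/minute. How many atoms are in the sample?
N = A/λ = 8e16 atoms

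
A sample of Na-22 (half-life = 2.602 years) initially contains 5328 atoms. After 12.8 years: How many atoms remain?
N = N₀(1/2)^(t/t½) = 176.1 atoms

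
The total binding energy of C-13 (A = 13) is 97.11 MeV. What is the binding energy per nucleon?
B.E./A = 97.11/13 = 7.47 MeV/nucleon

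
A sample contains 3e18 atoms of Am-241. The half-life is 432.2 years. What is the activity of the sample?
A = λN = 4.811e15 decays/year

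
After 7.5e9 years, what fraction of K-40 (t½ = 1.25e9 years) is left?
N/N₀ = (1/2)^(t/t½) = 0.01562 = 1.56%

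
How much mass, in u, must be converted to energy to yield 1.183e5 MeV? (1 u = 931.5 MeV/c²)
m = E/c² = 127 u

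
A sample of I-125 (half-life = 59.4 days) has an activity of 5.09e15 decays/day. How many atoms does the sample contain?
N = A/λ = 4.362e17 atoms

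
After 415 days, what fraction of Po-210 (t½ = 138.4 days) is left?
N/N₀ = (1/2)^(t/t½) = 0.1251 = 12.5%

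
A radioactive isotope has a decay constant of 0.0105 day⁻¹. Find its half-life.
t½ = ln(2)/λ = 66.01 days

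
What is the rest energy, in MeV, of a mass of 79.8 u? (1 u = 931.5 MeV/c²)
E = mc² = 74330 MeV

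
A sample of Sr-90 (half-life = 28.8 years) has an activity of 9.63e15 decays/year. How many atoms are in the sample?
N = A/λ = 4.001e17 atoms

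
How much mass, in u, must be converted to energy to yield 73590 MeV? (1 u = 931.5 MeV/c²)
m = E/c² = 79 u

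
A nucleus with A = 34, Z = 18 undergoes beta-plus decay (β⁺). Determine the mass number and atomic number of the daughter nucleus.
Daughter: A = 34, Z = 17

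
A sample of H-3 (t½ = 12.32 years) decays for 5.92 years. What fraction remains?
N/N₀ = (1/2)^(t/t½) = 0.7167 = 71.7%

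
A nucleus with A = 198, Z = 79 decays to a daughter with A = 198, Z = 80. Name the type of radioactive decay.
ΔA = 0, ΔZ = +1 ⇒ beta-minus decay (β⁻)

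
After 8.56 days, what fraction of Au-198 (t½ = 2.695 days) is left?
N/N₀ = (1/2)^(t/t½) = 0.1106 = 11.1%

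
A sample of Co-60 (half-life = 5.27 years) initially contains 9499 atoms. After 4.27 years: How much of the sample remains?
N = N₀(1/2)^(t/t½) = 5417 atoms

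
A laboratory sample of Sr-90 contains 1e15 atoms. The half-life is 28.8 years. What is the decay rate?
A = λN = 2.407e13 decays/year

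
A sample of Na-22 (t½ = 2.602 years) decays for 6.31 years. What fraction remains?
N/N₀ = (1/2)^(t/t½) = 0.1862 = 18.6%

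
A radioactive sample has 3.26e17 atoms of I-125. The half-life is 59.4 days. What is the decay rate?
A = λN = 3.804e15 decays/day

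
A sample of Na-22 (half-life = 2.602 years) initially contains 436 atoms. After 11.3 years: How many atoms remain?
N = N₀(1/2)^(t/t½) = 21.49 atoms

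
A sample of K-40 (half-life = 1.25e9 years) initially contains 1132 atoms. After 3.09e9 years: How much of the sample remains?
N = N₀(1/2)^(t/t½) = 204 atoms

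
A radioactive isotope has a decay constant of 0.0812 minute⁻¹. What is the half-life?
t½ = ln(2)/λ = 8.536 minutes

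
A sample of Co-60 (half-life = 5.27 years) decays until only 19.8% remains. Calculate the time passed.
t = t½ × log₂(N₀/N) = 12.31 years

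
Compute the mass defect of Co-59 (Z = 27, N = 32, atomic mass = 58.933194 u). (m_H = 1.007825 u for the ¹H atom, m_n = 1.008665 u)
Δm = Z·m_H + N·m_n − M = 0.5554 u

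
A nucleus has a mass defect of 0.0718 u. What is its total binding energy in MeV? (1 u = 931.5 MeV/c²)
B.E. = Δm × 931.5 = 66.88 MeV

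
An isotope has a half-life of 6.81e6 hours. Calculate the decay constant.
λ = ln(2)/t½ = 1.018e-7 hour⁻¹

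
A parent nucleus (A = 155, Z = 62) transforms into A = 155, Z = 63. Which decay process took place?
ΔA = 0, ΔZ = +1 ⇒ beta-minus decay (β⁻)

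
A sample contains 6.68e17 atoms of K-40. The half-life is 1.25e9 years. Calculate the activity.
A = λN = 3.704e8 decays/year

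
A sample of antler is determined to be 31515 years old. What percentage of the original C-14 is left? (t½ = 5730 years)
N/N₀ = (1/2)^(t/t½) = 0.0221 = 2.21%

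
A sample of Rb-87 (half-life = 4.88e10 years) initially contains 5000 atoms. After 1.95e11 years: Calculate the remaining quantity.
N = N₀(1/2)^(t/t½) = 313.4 atoms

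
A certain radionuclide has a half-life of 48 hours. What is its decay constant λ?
λ = ln(2)/t½ = 0.01444 hour⁻¹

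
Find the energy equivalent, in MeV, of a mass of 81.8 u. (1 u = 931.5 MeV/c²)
E = mc² = 76200 MeV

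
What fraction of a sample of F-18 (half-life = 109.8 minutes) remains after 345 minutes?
N/N₀ = (1/2)^(t/t½) = 0.1133 = 11.3%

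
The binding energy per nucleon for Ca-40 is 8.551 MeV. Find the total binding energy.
B.E. = 8.551 × 40 = 342 MeV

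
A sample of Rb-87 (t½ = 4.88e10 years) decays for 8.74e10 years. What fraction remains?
N/N₀ = (1/2)^(t/t½) = 0.289 = 28.9%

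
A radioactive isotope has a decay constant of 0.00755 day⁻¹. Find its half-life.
t½ = ln(2)/λ = 91.81 days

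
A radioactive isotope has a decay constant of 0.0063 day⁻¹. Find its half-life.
t½ = ln(2)/λ = 110 days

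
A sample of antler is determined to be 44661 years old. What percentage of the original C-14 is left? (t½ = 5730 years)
N/N₀ = (1/2)^(t/t½) = 0.004505 = 0.451%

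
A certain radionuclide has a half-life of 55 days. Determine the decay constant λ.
λ = ln(2)/t½ = 0.0126 day⁻¹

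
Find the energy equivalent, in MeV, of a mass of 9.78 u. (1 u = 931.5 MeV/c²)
E = mc² = 9110 MeV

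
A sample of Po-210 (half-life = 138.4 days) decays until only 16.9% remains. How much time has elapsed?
t = t½ × log₂(N₀/N) = 355 days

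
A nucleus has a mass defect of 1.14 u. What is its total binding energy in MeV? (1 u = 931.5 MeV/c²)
B.E. = Δm × 931.5 = 1062 MeV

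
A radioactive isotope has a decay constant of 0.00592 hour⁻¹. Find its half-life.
t½ = ln(2)/λ = 117.1 hours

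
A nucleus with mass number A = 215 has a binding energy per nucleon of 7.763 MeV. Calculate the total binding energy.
B.E. = 7.763 × 215 = 1669 MeV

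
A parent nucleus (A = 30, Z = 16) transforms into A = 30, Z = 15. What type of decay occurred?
ΔA = 0, ΔZ = -1 ⇒ beta-plus decay (β⁺) or electron capture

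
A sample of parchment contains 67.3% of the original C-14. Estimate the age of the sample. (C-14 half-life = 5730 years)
Age = t½ × log₂(1/ratio) = 3274 years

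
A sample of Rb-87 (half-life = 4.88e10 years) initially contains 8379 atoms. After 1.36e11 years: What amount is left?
N = N₀(1/2)^(t/t½) = 1214 atoms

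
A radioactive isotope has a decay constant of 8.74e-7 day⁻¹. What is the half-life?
t½ = ln(2)/λ = 7.931e5 days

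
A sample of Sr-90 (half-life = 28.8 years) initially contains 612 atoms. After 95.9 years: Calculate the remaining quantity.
N = N₀(1/2)^(t/t½) = 60.86 atoms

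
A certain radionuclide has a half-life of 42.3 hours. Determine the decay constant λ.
λ = ln(2)/t½ = 0.01639 hour⁻¹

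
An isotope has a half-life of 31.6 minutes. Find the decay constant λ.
λ = ln(2)/t½ = 0.02194 minute⁻¹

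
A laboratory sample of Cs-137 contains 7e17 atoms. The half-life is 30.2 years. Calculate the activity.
A = λN = 1.607e16 decays/year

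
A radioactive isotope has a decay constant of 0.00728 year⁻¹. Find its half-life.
t½ = ln(2)/λ = 95.21 years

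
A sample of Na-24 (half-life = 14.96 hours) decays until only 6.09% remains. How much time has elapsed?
t = t½ × log₂(N₀/N) = 60.4 hours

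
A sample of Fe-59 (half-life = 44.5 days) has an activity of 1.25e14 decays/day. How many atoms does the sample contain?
N = A/λ = 8.025e15 atoms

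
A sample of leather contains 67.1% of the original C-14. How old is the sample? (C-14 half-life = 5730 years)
Age = t½ × log₂(1/ratio) = 3298 years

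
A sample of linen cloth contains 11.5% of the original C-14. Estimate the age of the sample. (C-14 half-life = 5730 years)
Age = t½ × log₂(1/ratio) = 17880 years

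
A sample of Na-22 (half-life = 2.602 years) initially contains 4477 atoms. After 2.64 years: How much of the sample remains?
N = N₀(1/2)^(t/t½) = 2216 atoms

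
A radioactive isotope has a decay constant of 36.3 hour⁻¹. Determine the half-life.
t½ = ln(2)/λ = 0.01909 hours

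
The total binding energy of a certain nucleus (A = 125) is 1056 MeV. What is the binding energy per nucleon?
B.E./A = 1056/125 = 8.448 MeV/nucleon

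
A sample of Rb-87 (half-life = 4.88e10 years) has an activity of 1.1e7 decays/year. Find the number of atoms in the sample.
N = A/λ = 7.744e17 atoms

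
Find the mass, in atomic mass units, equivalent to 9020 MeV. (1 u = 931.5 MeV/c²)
m = E/c² = 9.683 u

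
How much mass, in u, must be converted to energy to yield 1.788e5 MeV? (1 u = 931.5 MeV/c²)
m = E/c² = 191.9 u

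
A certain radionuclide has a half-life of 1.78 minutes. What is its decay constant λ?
λ = ln(2)/t½ = 0.3894 minute⁻¹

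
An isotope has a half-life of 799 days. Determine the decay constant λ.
λ = ln(2)/t½ = 8.675e-4 day⁻¹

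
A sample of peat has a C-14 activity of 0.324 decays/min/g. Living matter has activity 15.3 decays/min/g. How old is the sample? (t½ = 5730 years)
Age = t½ × log₂(A₀/A) = 31870 years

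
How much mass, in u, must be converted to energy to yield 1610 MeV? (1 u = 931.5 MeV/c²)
m = E/c² = 1.728 u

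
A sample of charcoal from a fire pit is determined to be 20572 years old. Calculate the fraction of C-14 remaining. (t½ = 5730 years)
N/N₀ = (1/2)^(t/t½) = 0.08303 = 8.3%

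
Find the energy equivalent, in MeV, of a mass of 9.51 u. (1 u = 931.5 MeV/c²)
E = mc² = 8859 MeV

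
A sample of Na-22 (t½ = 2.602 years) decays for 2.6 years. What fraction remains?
N/N₀ = (1/2)^(t/t½) = 0.5003 = 50%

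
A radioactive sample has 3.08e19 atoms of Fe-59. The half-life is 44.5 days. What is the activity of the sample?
A = λN = 4.798e17 decays/day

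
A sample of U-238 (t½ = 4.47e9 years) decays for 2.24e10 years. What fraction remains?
N/N₀ = (1/2)^(t/t½) = 0.03101 = 3.1%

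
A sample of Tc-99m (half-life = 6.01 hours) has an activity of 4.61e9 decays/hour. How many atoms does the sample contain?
N = A/λ = 3.997e10 atoms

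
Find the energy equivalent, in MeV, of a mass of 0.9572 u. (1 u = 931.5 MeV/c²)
E = mc² = 891.6 MeV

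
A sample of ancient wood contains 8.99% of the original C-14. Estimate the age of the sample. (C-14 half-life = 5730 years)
Age = t½ × log₂(1/ratio) = 19910 years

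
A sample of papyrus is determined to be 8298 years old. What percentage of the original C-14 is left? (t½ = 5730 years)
N/N₀ = (1/2)^(t/t½) = 0.3665 = 36.6%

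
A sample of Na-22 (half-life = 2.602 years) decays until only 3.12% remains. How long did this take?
t = t½ × log₂(N₀/N) = 13.02 years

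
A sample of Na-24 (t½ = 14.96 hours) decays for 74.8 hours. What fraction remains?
N/N₀ = (1/2)^(t/t½) = 0.03125 = 3.13%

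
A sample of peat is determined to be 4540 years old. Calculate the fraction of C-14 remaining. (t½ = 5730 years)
N/N₀ = (1/2)^(t/t½) = 0.5774 = 57.7%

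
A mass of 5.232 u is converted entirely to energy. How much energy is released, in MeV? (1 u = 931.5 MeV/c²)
E = mc² = 4874 MeV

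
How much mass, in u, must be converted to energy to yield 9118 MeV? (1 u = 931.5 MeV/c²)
m = E/c² = 9.789 u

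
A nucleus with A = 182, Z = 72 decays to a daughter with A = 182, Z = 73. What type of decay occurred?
ΔA = 0, ΔZ = +1 ⇒ beta-minus decay (β⁻)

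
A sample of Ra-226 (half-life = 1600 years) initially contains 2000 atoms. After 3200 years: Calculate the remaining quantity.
N = N₀(1/2)^(t/t½) = 500 atoms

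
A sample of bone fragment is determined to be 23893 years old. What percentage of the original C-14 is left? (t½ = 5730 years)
N/N₀ = (1/2)^(t/t½) = 0.05556 = 5.56%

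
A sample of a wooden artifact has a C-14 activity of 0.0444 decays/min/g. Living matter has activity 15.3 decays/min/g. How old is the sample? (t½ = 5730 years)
Age = t½ × log₂(A₀/A) = 48300 years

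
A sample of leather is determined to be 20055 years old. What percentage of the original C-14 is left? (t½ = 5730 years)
N/N₀ = (1/2)^(t/t½) = 0.08839 = 8.84%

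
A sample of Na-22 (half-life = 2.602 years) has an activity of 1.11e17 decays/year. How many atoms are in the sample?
N = A/λ = 4.167e17 atoms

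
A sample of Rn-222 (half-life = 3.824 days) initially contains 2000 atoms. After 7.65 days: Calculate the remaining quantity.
N = N₀(1/2)^(t/t½) = 499.8 atoms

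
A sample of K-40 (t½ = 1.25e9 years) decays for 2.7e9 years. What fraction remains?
N/N₀ = (1/2)^(t/t½) = 0.2238 = 22.4%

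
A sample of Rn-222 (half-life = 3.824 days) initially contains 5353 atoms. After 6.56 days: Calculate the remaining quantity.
N = N₀(1/2)^(t/t½) = 1630 atoms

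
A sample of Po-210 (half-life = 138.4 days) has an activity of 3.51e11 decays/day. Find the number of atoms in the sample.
N = A/λ = 7.008e13 atoms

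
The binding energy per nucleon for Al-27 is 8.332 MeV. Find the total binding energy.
B.E. = 8.332 × 27 = 225 MeV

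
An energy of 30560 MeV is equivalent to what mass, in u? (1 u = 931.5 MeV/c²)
m = E/c² = 32.81 u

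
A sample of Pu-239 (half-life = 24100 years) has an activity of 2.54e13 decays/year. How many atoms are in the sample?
N = A/λ = 8.831e17 atoms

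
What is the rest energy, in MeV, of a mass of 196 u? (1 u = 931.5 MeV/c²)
E = mc² = 1.826e5 MeV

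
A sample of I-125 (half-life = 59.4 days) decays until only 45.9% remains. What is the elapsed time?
t = t½ × log₂(N₀/N) = 66.73 days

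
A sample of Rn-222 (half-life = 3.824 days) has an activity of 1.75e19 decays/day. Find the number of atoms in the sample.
N = A/λ = 9.655e19 atoms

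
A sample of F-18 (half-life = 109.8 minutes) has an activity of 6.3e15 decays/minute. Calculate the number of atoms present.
N = A/λ = 9.98e17 atoms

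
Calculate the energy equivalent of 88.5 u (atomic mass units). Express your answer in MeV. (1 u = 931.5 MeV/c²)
E = mc² = 82440 MeV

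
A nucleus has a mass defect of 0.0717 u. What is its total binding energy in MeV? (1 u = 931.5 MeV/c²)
B.E. = Δm × 931.5 = 66.79 MeV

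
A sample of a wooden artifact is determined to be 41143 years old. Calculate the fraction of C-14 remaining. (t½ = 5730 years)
N/N₀ = (1/2)^(t/t½) = 0.006895 = 0.689%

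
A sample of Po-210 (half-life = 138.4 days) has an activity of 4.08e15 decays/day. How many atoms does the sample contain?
N = A/λ = 8.146e17 atoms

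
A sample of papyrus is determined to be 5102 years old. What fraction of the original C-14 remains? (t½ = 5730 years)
N/N₀ = (1/2)^(t/t½) = 0.5395 = 53.9%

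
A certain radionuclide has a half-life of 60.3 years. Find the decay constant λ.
λ = ln(2)/t½ = 0.01149 year⁻¹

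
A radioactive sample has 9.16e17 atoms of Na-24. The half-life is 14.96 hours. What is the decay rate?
A = λN = 4.244e16 decays/hour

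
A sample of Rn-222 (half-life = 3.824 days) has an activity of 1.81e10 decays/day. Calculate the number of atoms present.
N = A/λ = 9.986e10 atoms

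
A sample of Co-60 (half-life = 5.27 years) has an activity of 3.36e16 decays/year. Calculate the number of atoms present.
N = A/λ = 2.555e17 atoms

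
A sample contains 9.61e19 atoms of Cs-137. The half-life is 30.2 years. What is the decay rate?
A = λN = 2.206e18 decays/year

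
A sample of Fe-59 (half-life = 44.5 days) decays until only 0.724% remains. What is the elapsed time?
t = t½ × log₂(N₀/N) = 316.4 days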